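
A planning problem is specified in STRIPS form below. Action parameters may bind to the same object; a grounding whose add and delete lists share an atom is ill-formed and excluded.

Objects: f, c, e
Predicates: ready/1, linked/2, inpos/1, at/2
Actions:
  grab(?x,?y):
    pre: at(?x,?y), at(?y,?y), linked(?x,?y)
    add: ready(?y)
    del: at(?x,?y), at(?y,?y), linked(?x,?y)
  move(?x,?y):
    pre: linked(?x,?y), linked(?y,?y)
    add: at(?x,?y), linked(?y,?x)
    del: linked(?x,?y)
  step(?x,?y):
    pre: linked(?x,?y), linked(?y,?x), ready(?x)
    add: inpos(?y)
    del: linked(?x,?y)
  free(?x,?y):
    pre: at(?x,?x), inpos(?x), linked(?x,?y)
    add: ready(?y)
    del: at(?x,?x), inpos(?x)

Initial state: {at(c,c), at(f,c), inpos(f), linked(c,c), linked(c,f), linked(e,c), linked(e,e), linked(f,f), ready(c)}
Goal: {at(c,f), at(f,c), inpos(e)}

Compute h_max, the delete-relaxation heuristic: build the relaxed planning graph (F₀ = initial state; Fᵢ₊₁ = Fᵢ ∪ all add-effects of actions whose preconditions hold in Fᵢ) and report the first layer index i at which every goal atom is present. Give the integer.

2

F0 = init (9 atoms)
F1 = F0 ∪ {at(c,f), at(e,c), inpos(c), linked(c,e), linked(f,c)}  (14 atoms)
F2 = F1 ∪ {at(c,e), inpos(e), ready(e), ready(f)}  (18 atoms)
goal ⊆ F2  ⇒  h_max = 2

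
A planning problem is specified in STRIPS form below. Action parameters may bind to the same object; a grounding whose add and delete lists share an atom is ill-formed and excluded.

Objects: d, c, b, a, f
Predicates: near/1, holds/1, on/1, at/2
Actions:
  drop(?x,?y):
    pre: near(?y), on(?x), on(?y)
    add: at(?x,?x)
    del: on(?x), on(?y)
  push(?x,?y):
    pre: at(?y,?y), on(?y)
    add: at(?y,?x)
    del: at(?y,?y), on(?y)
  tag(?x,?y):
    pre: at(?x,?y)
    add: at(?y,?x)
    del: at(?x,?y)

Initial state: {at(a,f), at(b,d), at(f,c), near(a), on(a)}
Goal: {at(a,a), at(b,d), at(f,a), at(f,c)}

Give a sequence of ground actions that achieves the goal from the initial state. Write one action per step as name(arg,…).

drop(a,a); tag(a,f)

1. drop(a,a)  →  {at(a,a), at(a,f), at(b,d), at(f,c), near(a)}
2. tag(a,f)  →  {at(a,a), at(b,d), at(f,a), at(f,c), near(a)}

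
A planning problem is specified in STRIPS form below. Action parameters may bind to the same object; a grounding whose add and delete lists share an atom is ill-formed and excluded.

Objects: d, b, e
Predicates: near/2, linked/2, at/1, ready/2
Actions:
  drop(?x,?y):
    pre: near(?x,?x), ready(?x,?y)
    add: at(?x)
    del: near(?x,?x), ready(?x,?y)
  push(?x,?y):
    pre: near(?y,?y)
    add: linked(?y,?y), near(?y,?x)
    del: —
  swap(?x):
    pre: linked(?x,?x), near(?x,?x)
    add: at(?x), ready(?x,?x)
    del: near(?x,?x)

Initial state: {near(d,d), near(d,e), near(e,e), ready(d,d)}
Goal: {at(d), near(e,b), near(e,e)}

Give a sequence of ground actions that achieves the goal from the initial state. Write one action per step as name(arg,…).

1. drop(d,d)  →  {at(d), near(d,e), near(e,e)}
2. push(b,e)  →  {at(d), linked(e,e), near(d,e), near(e,b), near(e,e)}

drop(d,d); push(b,e)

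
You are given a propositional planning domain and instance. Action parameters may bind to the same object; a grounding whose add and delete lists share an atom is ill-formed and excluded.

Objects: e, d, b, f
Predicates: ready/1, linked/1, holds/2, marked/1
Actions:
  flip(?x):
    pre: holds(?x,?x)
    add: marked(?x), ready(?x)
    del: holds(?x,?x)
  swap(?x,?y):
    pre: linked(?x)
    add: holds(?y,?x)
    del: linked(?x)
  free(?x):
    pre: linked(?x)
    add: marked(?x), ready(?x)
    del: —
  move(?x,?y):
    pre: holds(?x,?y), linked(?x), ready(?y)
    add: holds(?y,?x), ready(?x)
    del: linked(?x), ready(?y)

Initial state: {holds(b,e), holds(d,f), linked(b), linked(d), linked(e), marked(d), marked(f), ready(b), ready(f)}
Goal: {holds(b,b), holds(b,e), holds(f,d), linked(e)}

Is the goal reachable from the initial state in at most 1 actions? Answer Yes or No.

No

1. swap(d,f)  →  {holds(b,e), holds(d,f), holds(f,d), linked(b), linked(e), marked(d), marked(f), ready(b), ready(f)}
2. swap(b,b)  →  {holds(b,b), holds(b,e), holds(d,f), holds(f,d), linked(e), marked(d), marked(f), ready(b), ready(f)}
optimal plan length = 2; 2 > 1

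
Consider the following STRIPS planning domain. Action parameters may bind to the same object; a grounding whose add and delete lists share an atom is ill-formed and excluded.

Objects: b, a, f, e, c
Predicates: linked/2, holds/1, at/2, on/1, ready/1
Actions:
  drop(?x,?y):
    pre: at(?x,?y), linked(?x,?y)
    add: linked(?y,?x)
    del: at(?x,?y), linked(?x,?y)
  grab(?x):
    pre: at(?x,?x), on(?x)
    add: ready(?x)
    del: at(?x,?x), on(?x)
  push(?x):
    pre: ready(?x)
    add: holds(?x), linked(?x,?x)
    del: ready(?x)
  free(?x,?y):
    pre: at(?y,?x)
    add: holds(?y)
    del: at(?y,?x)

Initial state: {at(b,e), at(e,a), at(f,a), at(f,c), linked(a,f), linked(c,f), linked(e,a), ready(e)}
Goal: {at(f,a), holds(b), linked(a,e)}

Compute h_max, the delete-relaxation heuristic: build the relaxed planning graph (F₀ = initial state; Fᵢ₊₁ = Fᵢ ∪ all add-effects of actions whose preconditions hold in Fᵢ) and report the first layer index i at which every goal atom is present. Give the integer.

F0 = init (8 atoms)
F1 = F0 ∪ {holds(b), holds(e), holds(f), linked(a,e), linked(e,e)}  (13 atoms)
goal ⊆ F1  ⇒  h_max = 1

1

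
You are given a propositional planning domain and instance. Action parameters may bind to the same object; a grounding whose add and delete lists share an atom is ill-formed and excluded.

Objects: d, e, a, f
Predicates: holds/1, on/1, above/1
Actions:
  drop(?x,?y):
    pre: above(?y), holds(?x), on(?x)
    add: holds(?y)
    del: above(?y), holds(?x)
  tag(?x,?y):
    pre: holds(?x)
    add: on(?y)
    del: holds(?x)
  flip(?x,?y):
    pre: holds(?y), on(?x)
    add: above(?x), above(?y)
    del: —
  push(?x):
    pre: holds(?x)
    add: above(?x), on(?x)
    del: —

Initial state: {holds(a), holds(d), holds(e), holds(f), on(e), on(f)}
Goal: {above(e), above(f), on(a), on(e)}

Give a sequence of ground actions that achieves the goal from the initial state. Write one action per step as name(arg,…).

tag(d,a); flip(e,f)

1. tag(d,a)  →  {holds(a), holds(e), holds(f), on(a), on(e), on(f)}
2. flip(e,f)  →  {above(e), above(f), holds(a), holds(e), holds(f), on(a), on(e), on(f)}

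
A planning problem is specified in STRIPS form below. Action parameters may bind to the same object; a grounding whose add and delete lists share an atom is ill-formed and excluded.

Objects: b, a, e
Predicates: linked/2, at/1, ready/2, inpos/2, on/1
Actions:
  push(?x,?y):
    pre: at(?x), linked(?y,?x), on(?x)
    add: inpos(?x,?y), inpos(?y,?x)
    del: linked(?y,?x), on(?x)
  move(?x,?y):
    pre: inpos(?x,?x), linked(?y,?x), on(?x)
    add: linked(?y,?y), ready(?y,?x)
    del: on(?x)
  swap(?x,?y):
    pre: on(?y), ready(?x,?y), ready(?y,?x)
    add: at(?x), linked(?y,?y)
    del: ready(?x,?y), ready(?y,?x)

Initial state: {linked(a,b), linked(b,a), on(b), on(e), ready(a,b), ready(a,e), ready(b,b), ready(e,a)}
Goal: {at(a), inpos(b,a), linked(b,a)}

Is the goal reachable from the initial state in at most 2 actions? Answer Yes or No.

1. swap(b,b)  →  {at(b), linked(a,b), linked(b,a), linked(b,b), on(b), on(e), ready(a,b), ready(a,e), ready(e,a)}
2. push(b,a)  →  {at(b), inpos(a,b), inpos(b,a), linked(b,a), linked(b,b), on(e), ready(a,b), ready(a,e), ready(e,a)}
3. swap(a,e)  →  {at(a), at(b), inpos(a,b), inpos(b,a), linked(b,a), linked(b,b), linked(e,e), on(e), ready(a,b)}
optimal plan length = 3; 3 > 2

No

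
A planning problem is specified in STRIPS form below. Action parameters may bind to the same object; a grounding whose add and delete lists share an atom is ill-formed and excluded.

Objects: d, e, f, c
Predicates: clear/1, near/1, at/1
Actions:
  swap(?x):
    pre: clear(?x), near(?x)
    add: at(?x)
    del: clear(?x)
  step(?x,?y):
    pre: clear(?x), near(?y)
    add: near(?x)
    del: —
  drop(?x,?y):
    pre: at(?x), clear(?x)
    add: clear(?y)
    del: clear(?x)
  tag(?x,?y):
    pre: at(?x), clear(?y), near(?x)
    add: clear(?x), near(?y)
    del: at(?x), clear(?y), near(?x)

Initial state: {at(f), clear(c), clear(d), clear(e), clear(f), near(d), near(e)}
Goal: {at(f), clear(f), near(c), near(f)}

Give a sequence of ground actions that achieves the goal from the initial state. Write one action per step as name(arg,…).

step(f,d); step(c,d)

1. step(f,d)  →  {at(f), clear(c), clear(d), clear(e), clear(f), near(d), near(e), near(f)}
2. step(c,d)  →  {at(f), clear(c), clear(d), clear(e), clear(f), near(c), near(d), near(e), near(f)}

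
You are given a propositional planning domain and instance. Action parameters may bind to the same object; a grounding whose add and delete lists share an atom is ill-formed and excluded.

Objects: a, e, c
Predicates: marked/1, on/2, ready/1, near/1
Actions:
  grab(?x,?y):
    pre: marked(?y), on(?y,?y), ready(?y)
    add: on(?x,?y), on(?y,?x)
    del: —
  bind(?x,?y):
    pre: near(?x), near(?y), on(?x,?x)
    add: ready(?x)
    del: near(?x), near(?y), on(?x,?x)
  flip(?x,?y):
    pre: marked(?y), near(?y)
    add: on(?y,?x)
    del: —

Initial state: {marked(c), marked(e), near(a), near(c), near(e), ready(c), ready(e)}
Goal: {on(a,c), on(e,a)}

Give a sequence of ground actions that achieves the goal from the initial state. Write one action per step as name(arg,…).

1. flip(a,e)  →  {marked(c), marked(e), near(a), near(c), near(e), on(e,a), ready(c), ready(e)}
2. flip(c,c)  →  {marked(c), marked(e), near(a), near(c), near(e), on(c,c), on(e,a), ready(c), ready(e)}
3. grab(a,c)  →  {marked(c), marked(e), near(a), near(c), near(e), on(a,c), on(c,a), on(c,c), on(e,a), ready(c), ready(e)}

flip(a,e); flip(c,c); grab(a,c)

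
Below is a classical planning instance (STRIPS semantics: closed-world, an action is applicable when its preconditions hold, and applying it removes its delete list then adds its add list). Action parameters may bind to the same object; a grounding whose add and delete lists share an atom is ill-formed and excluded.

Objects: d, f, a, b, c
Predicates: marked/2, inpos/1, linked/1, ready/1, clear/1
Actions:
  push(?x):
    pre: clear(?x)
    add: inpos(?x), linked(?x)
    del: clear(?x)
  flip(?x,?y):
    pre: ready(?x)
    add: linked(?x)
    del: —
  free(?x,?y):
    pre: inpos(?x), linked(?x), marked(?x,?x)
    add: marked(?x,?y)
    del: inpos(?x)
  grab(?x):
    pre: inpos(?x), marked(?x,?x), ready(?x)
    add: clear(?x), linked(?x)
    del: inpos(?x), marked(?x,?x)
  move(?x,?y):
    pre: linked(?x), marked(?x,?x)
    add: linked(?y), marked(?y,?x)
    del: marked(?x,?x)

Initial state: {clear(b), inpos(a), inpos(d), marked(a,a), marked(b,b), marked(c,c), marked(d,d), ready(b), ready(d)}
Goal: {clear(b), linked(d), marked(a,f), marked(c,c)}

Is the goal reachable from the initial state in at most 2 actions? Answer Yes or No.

1. flip(d,d)  →  {clear(b), inpos(a), inpos(d), linked(d), marked(a,a), marked(b,b), marked(c,c), marked(d,d), ready(b), ready(d)}
2. move(d,a)  →  {clear(b), inpos(a), inpos(d), linked(a), linked(d), marked(a,a), marked(a,d), marked(b,b), marked(c,c), ready(b), ready(d)}
3. free(a,f)  →  {clear(b), inpos(d), linked(a), linked(d), marked(a,a), marked(a,d), marked(a,f), marked(b,b), marked(c,c), ready(b), ready(d)}
optimal plan length = 3; 3 > 2

No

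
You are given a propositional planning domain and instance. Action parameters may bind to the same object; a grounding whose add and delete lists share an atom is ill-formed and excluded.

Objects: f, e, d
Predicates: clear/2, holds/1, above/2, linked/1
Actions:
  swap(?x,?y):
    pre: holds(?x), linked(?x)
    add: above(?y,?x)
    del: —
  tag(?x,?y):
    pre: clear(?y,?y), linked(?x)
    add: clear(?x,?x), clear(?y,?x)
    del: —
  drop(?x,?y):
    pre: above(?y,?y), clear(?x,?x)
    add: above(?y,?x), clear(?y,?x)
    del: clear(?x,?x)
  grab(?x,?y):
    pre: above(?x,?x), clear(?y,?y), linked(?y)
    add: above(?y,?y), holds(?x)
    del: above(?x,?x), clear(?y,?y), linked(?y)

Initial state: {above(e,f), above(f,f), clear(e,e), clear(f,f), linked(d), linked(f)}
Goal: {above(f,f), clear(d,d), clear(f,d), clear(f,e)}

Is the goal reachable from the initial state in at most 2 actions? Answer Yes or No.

1. tag(d,f)  →  {above(e,f), above(f,f), clear(d,d), clear(e,e), clear(f,d), clear(f,f), linked(d), linked(f)}
2. drop(e,f)  →  {above(e,f), above(f,e), above(f,f), clear(d,d), clear(f,d), clear(f,e), clear(f,f), linked(d), linked(f)}
optimal plan length = 2; 2 ≤ 2

Yes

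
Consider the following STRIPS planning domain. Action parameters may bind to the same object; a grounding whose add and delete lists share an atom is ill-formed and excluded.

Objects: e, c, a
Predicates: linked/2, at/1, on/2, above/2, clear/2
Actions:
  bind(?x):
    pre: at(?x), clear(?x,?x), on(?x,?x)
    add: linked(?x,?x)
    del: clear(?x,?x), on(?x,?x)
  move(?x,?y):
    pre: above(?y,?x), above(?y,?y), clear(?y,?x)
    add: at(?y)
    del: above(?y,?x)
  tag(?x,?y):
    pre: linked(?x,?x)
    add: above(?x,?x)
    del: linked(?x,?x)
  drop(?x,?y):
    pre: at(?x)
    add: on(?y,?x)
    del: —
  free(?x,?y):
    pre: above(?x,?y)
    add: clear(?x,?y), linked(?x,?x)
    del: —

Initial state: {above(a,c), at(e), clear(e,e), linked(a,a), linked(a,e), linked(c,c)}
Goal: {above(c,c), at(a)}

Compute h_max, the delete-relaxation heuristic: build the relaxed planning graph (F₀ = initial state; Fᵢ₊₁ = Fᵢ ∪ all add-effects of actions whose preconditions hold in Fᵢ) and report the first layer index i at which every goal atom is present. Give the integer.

F0 = init (6 atoms)
F1 = F0 ∪ {above(a,a), above(c,c), clear(a,c), on(a,e), on(c,e), on(e,e)}  (12 atoms)
F2 = F1 ∪ {at(a), clear(a,a), clear(c,c), linked(e,e)}  (16 atoms)
goal ⊆ F2  ⇒  h_max = 2

2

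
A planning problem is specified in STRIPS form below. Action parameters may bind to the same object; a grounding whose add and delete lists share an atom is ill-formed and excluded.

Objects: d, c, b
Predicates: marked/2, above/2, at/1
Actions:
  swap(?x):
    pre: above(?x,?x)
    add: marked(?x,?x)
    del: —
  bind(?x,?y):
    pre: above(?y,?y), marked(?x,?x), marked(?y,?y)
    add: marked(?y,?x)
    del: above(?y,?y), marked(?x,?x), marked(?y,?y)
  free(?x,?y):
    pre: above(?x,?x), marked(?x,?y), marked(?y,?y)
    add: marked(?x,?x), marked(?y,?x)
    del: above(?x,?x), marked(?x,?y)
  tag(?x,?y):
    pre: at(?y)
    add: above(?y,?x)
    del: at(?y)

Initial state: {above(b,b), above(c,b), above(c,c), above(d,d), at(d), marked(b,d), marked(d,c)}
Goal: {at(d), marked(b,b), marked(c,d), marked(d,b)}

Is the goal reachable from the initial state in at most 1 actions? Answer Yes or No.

1. swap(c)  →  {above(b,b), above(c,b), above(c,c), above(d,d), at(d), marked(b,d), marked(c,c), marked(d,c)}
2. free(d,c)  →  {above(b,b), above(c,b), above(c,c), at(d), marked(b,d), marked(c,c), marked(c,d), marked(d,d)}
3. free(b,d)  →  {above(c,b), above(c,c), at(d), marked(b,b), marked(c,c), marked(c,d), marked(d,b), marked(d,d)}
optimal plan length = 3; 3 > 1

No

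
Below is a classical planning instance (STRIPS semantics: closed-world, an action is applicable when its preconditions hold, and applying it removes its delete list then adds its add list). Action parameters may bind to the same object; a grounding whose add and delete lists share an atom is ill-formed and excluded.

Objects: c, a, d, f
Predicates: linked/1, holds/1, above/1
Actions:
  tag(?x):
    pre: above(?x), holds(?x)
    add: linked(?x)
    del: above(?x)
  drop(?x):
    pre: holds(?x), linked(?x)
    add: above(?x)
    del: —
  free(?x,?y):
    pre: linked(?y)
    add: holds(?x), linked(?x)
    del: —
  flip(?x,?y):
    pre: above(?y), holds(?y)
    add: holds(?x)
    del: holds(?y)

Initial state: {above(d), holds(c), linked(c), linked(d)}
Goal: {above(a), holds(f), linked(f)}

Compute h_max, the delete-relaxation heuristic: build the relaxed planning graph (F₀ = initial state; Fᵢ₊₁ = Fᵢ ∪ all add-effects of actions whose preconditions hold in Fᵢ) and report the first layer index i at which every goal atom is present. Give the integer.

2

F0 = init (4 atoms)
F1 = F0 ∪ {above(c), holds(a), holds(d), holds(f), linked(a), linked(f)}  (10 atoms)
F2 = F1 ∪ {above(a), above(f)}  (12 atoms)
goal ⊆ F2  ⇒  h_max = 2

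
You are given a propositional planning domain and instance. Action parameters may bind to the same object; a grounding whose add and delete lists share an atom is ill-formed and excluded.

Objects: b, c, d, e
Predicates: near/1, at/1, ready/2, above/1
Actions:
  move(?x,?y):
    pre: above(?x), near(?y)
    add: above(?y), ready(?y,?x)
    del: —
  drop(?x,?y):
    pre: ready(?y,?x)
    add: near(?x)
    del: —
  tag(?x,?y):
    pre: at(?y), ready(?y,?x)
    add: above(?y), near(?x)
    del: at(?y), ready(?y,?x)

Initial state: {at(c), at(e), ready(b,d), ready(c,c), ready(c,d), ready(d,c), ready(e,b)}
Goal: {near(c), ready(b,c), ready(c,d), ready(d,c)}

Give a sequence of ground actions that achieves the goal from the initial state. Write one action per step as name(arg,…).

1. drop(b,e)  →  {at(c), at(e), near(b), ready(b,d), ready(c,c), ready(c,d), ready(d,c), ready(e,b)}
2. tag(c,c)  →  {above(c), at(e), near(b), near(c), ready(b,d), ready(c,d), ready(d,c), ready(e,b)}
3. move(c,b)  →  {above(b), above(c), at(e), near(b), near(c), ready(b,c), ready(b,d), ready(c,d), ready(d,c), ready(e,b)}

drop(b,e); tag(c,c); move(c,b)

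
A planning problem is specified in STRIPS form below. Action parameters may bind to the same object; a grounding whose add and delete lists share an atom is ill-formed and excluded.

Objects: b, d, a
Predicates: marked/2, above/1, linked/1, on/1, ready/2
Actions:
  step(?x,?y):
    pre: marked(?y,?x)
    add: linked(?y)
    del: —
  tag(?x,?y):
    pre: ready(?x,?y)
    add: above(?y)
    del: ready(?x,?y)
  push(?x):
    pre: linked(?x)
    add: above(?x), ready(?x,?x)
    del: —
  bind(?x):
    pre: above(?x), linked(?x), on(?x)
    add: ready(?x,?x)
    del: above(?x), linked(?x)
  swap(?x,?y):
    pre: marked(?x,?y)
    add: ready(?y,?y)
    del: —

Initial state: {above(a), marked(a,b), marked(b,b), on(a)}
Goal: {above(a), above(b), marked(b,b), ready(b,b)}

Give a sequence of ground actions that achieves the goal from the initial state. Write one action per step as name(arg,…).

1. step(b,b)  →  {above(a), linked(b), marked(a,b), marked(b,b), on(a)}
2. push(b)  →  {above(a), above(b), linked(b), marked(a,b), marked(b,b), on(a), ready(b,b)}

step(b,b); push(b)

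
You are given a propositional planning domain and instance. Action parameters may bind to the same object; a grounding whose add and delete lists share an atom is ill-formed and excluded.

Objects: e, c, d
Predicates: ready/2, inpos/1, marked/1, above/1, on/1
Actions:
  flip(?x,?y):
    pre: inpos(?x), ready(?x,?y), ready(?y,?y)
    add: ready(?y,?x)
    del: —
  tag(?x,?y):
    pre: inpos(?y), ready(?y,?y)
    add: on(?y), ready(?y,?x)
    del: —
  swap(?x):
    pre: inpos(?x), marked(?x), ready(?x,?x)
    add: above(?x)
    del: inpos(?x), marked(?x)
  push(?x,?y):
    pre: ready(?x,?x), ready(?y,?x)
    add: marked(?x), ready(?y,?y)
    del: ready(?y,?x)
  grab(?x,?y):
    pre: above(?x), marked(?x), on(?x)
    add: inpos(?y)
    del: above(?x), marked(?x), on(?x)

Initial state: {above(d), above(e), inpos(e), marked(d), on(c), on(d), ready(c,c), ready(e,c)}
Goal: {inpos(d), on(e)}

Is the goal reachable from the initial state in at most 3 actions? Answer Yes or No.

1. push(c,e)  →  {above(d), above(e), inpos(e), marked(c), marked(d), on(c), on(d), ready(c,c), ready(e,e)}
2. tag(e,e)  →  {above(d), above(e), inpos(e), marked(c), marked(d), on(c), on(d), on(e), ready(c,c), ready(e,e)}
3. grab(d,d)  →  {above(e), inpos(d), inpos(e), marked(c), on(c), on(e), ready(c,c), ready(e,e)}
optimal plan length = 3; 3 ≤ 3

Yes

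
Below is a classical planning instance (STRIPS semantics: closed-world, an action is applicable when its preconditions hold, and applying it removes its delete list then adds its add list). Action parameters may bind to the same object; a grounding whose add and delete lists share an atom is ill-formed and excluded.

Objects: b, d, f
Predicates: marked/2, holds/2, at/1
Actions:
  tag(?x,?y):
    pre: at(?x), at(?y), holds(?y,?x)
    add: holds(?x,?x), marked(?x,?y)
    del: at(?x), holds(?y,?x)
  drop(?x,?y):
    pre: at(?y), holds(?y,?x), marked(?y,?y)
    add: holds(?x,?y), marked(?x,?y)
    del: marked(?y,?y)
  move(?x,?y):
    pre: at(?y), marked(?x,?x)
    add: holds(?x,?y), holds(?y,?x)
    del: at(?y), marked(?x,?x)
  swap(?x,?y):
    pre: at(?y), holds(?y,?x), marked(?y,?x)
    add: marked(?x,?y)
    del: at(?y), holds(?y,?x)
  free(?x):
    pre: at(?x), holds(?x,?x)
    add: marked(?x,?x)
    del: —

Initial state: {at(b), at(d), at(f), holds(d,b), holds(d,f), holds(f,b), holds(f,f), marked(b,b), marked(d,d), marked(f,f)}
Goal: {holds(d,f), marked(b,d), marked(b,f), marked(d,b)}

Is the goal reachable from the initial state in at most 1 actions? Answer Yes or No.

No

1. drop(b,d)  →  {at(b), at(d), at(f), holds(b,d), holds(d,b), holds(d,f), holds(f,b), holds(f,f), marked(b,b), marked(b,d), marked(f,f)}
2. tag(d,b)  →  {at(b), at(f), holds(d,b), holds(d,d), holds(d,f), holds(f,b), holds(f,f), marked(b,b), marked(b,d), marked(d,b), marked(f,f)}
3. tag(b,f)  →  {at(f), holds(b,b), holds(d,b), holds(d,d), holds(d,f), holds(f,f), marked(b,b), marked(b,d), marked(b,f), marked(d,b), marked(f,f)}
optimal plan length = 3; 3 > 1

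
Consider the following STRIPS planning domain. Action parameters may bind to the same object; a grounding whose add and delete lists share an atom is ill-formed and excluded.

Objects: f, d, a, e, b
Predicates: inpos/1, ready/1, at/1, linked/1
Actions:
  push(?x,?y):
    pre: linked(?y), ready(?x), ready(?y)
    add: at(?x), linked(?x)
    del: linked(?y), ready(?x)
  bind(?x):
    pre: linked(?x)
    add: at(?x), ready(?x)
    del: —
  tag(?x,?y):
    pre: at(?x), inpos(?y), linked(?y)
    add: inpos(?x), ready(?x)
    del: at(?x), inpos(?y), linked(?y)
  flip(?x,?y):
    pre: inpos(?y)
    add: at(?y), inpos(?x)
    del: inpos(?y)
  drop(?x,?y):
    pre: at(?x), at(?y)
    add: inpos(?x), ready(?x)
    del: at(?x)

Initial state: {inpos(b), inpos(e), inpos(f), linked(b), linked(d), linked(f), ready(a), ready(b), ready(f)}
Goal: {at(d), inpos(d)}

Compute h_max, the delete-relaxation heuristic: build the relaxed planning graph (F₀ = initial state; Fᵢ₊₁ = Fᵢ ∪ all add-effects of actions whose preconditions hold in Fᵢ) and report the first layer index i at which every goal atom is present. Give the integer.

1

F0 = init (9 atoms)
F1 = F0 ∪ {at(a), at(b), at(d), at(e), at(f), inpos(a), inpos(d), linked(a), ready(d)}  (18 atoms)
goal ⊆ F1  ⇒  h_max = 1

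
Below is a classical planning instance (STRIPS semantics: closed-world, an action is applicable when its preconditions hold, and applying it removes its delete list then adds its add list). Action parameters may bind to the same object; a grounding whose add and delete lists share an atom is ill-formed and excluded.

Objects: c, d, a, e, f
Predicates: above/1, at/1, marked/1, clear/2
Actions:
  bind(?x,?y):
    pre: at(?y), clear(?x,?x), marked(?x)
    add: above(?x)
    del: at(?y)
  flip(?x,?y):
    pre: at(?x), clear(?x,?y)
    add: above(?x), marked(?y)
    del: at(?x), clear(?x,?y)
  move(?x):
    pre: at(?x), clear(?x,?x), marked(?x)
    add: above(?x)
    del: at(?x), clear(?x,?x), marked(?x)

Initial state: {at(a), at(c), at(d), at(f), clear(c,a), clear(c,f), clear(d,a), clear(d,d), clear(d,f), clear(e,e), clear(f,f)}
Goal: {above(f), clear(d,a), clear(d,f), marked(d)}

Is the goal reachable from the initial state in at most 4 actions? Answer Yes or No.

1. flip(d,d)  →  {above(d), at(a), at(c), at(f), clear(c,a), clear(c,f), clear(d,a), clear(d,f), clear(e,e), clear(f,f), marked(d)}
2. flip(f,f)  →  {above(d), above(f), at(a), at(c), clear(c,a), clear(c,f), clear(d,a), clear(d,f), clear(e,e), marked(d), marked(f)}
optimal plan length = 2; 2 ≤ 4

Yes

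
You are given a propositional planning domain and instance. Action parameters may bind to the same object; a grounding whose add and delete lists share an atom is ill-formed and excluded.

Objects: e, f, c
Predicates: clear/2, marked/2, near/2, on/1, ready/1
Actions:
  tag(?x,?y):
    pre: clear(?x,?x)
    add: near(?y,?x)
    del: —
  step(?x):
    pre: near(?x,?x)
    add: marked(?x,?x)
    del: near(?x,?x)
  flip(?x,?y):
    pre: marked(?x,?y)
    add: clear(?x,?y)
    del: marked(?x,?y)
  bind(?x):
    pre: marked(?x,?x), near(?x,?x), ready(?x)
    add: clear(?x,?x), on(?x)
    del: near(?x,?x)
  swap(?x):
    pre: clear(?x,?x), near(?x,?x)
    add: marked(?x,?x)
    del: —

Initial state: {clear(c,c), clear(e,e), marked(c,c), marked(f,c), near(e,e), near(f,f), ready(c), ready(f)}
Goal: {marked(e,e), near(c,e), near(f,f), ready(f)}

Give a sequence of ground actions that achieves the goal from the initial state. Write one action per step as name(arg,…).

tag(e,c); step(e)

1. tag(e,c)  →  {clear(c,c), clear(e,e), marked(c,c), marked(f,c), near(c,e), near(e,e), near(f,f), ready(c), ready(f)}
2. step(e)  →  {clear(c,c), clear(e,e), marked(c,c), marked(e,e), marked(f,c), near(c,e), near(f,f), ready(c), ready(f)}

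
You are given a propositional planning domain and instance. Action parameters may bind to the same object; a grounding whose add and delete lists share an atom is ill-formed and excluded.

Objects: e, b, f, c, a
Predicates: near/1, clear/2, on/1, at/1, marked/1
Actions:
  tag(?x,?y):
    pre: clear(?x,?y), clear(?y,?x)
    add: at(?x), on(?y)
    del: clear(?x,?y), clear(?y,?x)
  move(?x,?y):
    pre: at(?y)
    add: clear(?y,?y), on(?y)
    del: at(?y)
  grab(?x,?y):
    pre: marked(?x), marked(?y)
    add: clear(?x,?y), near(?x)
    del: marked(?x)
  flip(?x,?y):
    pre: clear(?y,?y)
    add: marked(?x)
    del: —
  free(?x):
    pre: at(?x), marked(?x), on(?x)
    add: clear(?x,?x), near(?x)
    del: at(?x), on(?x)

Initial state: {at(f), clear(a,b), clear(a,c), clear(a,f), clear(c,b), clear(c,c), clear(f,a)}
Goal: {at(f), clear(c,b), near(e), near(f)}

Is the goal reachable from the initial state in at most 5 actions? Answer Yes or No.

Yes

1. flip(e,c)  →  {at(f), clear(a,b), clear(a,c), clear(a,f), clear(c,b), clear(c,c), clear(f,a), marked(e)}
2. grab(e,e)  →  {at(f), clear(a,b), clear(a,c), clear(a,f), clear(c,b), clear(c,c), clear(e,e), clear(f,a), near(e)}
3. flip(f,e)  →  {at(f), clear(a,b), clear(a,c), clear(a,f), clear(c,b), clear(c,c), clear(e,e), clear(f,a), marked(f), near(e)}
4. grab(f,f)  →  {at(f), clear(a,b), clear(a,c), clear(a,f), clear(c,b), clear(c,c), clear(e,e), clear(f,a), clear(f,f), near(e), near(f)}
optimal plan length = 4; 4 ≤ 5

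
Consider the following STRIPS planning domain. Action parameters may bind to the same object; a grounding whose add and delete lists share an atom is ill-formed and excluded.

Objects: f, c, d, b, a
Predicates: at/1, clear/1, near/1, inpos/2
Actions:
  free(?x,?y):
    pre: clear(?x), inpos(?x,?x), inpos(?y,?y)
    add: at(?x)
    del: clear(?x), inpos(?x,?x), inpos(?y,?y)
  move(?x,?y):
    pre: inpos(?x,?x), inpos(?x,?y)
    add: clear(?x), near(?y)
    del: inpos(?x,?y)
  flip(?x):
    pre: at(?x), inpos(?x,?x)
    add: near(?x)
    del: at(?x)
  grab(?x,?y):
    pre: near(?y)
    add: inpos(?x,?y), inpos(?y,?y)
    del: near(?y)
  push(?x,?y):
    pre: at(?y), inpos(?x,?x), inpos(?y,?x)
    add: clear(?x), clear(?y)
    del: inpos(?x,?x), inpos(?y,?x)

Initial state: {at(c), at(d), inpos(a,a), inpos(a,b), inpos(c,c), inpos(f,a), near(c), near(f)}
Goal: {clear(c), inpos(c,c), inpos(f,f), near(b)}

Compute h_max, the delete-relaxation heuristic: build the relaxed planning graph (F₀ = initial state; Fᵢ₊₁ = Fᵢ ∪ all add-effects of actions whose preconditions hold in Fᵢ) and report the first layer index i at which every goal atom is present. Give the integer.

F0 = init (8 atoms)
F1 = F0 ∪ {clear(a), clear(c), inpos(a,c), inpos(a,f), inpos(b,c), inpos(b,f), inpos(c,f), inpos(d,c), inpos(d,f), inpos(f,c), inpos(f,f), near(a), near(b)}  (21 atoms)
goal ⊆ F1  ⇒  h_max = 1

1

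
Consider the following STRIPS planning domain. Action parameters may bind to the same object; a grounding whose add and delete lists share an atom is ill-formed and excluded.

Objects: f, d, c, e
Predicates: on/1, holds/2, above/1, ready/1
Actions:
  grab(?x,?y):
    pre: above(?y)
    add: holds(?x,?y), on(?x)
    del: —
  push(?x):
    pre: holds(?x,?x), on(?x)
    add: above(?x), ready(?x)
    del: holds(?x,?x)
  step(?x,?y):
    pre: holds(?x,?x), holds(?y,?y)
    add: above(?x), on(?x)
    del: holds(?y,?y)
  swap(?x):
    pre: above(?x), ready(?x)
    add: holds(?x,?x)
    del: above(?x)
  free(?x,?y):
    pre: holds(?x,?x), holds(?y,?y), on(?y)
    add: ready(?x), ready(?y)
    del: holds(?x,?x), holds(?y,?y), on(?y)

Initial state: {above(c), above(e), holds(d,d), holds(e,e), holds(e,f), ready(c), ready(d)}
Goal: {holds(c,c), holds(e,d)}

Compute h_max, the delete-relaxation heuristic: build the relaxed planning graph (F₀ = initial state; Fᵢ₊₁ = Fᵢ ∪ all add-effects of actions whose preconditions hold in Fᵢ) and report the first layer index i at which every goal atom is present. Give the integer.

F0 = init (7 atoms)
F1 = F0 ∪ {above(d), holds(c,c), holds(c,e), holds(d,c), holds(d,e), holds(e,c), holds(f,c), holds(f,e), on(c), on(d), on(e), on(f)}  (19 atoms)
F2 = F1 ∪ {holds(c,d), holds(e,d), holds(f,d), ready(e)}  (23 atoms)
goal ⊆ F2  ⇒  h_max = 2

2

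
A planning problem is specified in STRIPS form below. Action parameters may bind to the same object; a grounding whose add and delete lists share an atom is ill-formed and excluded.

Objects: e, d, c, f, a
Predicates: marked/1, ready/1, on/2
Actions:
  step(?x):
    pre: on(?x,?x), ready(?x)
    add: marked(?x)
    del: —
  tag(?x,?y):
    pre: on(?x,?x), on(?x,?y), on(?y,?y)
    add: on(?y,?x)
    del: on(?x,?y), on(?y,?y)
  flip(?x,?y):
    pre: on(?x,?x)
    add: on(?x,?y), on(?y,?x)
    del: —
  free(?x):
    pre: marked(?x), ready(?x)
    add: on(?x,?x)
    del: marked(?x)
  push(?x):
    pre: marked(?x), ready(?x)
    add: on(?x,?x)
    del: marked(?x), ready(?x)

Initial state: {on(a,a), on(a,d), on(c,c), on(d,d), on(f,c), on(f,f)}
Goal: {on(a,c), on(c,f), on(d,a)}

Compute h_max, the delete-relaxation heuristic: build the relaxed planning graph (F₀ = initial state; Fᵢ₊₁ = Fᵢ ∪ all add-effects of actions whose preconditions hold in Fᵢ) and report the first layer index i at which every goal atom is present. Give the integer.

1

F0 = init (6 atoms)
F1 = F0 ∪ {on(a,c), on(a,e), on(a,f), on(c,a), on(c,d), on(c,e), on(c,f), on(d,a), on(d,c), on(d,e), on(d,f), on(e,a), on(e,c), on(e,d), on(e,f), on(f,a), on(f,d), on(f,e)}  (24 atoms)
goal ⊆ F1  ⇒  h_max = 1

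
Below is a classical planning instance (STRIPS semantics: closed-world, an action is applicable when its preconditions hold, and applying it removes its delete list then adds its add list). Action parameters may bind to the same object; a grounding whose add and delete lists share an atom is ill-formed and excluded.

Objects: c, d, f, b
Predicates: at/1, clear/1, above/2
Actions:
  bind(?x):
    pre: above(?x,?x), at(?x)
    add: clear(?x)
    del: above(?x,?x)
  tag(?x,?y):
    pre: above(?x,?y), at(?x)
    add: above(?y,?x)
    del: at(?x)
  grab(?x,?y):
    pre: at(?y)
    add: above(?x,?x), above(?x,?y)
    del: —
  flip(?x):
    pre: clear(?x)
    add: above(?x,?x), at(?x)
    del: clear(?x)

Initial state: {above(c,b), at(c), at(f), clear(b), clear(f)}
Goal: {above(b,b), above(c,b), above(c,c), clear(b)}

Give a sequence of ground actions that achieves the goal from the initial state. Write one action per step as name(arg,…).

grab(c,c); grab(b,c)

1. grab(c,c)  →  {above(c,b), above(c,c), at(c), at(f), clear(b), clear(f)}
2. grab(b,c)  →  {above(b,b), above(b,c), above(c,b), above(c,c), at(c), at(f), clear(b), clear(f)}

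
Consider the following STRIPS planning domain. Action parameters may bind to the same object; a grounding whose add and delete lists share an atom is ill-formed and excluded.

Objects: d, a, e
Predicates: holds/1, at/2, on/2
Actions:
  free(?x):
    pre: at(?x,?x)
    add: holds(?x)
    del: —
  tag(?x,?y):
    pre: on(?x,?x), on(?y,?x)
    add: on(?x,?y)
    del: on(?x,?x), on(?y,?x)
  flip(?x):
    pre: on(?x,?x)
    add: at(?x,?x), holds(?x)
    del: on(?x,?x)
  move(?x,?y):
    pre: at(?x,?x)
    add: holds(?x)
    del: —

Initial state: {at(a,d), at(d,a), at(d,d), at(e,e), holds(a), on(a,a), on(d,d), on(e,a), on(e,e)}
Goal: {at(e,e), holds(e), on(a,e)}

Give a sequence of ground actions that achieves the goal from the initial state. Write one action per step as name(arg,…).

1. free(e)  →  {at(a,d), at(d,a), at(d,d), at(e,e), holds(a), holds(e), on(a,a), on(d,d), on(e,a), on(e,e)}
2. tag(a,e)  →  {at(a,d), at(d,a), at(d,d), at(e,e), holds(a), holds(e), on(a,e), on(d,d), on(e,e)}

free(e); tag(a,e)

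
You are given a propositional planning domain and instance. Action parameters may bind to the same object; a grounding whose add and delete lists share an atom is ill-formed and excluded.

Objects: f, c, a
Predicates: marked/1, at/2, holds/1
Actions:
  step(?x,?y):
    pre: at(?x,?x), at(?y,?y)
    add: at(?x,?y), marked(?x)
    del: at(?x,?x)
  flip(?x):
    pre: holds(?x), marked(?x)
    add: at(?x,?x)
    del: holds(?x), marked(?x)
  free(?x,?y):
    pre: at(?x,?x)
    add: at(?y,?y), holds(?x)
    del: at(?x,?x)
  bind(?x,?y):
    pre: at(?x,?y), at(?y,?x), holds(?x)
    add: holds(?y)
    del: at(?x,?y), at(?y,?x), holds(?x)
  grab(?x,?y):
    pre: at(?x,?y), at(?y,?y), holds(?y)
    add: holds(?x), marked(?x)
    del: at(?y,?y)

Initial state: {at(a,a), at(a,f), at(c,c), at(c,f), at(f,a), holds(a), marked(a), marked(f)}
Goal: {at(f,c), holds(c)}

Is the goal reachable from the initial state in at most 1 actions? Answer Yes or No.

No

1. free(c,f)  →  {at(a,a), at(a,f), at(c,f), at(f,a), at(f,f), holds(a), holds(c), marked(a), marked(f)}
2. free(a,c)  →  {at(a,f), at(c,c), at(c,f), at(f,a), at(f,f), holds(a), holds(c), marked(a), marked(f)}
3. step(f,c)  →  {at(a,f), at(c,c), at(c,f), at(f,a), at(f,c), holds(a), holds(c), marked(a), marked(f)}
optimal plan length = 3; 3 > 1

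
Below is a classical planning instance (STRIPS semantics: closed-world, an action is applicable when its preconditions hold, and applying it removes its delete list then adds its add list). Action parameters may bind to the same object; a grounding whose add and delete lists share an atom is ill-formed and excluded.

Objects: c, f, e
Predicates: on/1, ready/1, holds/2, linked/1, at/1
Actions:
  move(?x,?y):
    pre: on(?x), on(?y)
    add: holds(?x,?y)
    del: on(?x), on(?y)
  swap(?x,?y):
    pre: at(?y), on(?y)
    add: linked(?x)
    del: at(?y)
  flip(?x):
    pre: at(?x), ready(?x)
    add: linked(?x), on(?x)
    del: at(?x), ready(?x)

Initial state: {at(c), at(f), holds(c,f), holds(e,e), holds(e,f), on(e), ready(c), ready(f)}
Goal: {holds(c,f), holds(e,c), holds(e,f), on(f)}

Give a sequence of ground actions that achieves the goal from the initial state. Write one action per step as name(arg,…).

flip(c); move(e,c); flip(f)

1. flip(c)  →  {at(f), holds(c,f), holds(e,e), holds(e,f), linked(c), on(c), on(e), ready(f)}
2. move(e,c)  →  {at(f), holds(c,f), holds(e,c), holds(e,e), holds(e,f), linked(c), ready(f)}
3. flip(f)  →  {holds(c,f), holds(e,c), holds(e,e), holds(e,f), linked(c), linked(f), on(f)}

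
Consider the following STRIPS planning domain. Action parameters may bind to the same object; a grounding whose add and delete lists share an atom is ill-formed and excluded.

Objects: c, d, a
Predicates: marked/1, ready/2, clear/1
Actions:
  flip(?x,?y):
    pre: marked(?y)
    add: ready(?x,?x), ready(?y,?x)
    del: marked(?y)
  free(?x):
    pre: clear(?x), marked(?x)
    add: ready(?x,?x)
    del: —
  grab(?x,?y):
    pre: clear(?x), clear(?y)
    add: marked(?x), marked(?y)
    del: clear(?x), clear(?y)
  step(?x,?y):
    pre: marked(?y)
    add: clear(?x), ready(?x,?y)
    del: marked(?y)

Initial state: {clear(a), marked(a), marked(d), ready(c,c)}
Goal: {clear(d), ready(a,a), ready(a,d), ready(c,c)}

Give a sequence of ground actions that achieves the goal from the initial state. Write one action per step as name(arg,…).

free(a); flip(d,a); step(d,d)

1. free(a)  →  {clear(a), marked(a), marked(d), ready(a,a), ready(c,c)}
2. flip(d,a)  →  {clear(a), marked(d), ready(a,a), ready(a,d), ready(c,c), ready(d,d)}
3. step(d,d)  →  {clear(a), clear(d), ready(a,a), ready(a,d), ready(c,c), ready(d,d)}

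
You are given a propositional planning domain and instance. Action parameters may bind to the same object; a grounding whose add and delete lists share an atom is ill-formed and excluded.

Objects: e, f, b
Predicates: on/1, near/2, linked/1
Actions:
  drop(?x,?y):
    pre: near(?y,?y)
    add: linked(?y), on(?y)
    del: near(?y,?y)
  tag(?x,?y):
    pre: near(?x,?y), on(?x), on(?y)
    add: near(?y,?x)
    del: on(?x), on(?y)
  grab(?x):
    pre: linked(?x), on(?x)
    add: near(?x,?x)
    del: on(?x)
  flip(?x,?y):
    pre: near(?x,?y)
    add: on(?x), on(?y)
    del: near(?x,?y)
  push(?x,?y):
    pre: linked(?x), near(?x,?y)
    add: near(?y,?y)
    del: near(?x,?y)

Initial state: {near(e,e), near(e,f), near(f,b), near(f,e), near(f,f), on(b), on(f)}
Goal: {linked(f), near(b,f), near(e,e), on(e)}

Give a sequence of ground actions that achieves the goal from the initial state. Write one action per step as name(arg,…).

drop(e,f); tag(f,b); flip(e,f)

1. drop(e,f)  →  {linked(f), near(e,e), near(e,f), near(f,b), near(f,e), on(b), on(f)}
2. tag(f,b)  →  {linked(f), near(b,f), near(e,e), near(e,f), near(f,b), near(f,e)}
3. flip(e,f)  →  {linked(f), near(b,f), near(e,e), near(f,b), near(f,e), on(e), on(f)}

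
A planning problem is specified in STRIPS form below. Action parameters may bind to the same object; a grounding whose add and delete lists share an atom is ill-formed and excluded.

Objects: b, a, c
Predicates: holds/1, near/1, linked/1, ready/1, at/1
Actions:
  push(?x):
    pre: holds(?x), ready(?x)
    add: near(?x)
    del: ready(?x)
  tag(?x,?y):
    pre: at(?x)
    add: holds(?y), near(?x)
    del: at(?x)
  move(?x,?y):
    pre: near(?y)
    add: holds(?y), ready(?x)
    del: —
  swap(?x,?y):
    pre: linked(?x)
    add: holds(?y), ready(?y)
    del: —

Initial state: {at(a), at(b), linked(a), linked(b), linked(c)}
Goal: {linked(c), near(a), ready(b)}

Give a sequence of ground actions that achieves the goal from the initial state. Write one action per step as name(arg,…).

tag(a,b); move(b,a)

1. tag(a,b)  →  {at(b), holds(b), linked(a), linked(b), linked(c), near(a)}
2. move(b,a)  →  {at(b), holds(a), holds(b), linked(a), linked(b), linked(c), near(a), ready(b)}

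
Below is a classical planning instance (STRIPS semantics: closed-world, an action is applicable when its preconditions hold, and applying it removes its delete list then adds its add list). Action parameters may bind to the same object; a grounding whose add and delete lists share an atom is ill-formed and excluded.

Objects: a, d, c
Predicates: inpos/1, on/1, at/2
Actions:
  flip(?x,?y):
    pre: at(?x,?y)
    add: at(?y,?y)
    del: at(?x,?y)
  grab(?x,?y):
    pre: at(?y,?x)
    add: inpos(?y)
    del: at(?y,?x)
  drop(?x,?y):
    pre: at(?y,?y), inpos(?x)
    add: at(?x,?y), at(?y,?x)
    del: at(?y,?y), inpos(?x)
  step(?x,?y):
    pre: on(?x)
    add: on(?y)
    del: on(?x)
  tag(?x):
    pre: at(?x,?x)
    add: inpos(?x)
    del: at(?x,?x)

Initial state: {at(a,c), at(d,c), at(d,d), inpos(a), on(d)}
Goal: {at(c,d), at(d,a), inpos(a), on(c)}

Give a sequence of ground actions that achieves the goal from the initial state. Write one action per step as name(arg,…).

flip(a,c); grab(c,d); drop(a,d); grab(d,a); drop(d,c); step(d,c)

1. flip(a,c)  →  {at(c,c), at(d,c), at(d,d), inpos(a), on(d)}
2. grab(c,d)  →  {at(c,c), at(d,d), inpos(a), inpos(d), on(d)}
3. drop(a,d)  →  {at(a,d), at(c,c), at(d,a), inpos(d), on(d)}
4. grab(d,a)  →  {at(c,c), at(d,a), inpos(a), inpos(d), on(d)}
5. drop(d,c)  →  {at(c,d), at(d,a), at(d,c), inpos(a), on(d)}
6. step(d,c)  →  {at(c,d), at(d,a), at(d,c), inpos(a), on(c)}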